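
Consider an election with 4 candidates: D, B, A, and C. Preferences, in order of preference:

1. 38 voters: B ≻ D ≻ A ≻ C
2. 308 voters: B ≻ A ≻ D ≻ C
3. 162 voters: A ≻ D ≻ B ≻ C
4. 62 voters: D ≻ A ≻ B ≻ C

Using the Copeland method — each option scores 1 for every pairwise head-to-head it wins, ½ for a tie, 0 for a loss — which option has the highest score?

D: beats C; loses to B and A → score 1.
B: beats D, A, and C → score 3.
A: beats D and C; loses to B → score 2.
C: loses to D, B, and A → score 0.
B has the best pairwise record.

B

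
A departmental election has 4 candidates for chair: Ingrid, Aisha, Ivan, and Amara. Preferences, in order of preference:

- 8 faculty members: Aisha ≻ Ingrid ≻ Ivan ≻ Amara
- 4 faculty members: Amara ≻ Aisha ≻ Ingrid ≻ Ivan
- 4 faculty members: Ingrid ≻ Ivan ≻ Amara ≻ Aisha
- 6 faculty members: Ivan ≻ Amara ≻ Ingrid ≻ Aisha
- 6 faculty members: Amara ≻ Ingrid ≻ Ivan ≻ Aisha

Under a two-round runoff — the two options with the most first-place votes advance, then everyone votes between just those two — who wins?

Round 1 first-place votes: Ingrid 4, Aisha 8, Ivan 6, Amara 10.
Amara and Aisha advance.
Runoff: Amara is preferred to Aisha by 20 voters; Aisha by 8.
Amara wins the runoff.

Amara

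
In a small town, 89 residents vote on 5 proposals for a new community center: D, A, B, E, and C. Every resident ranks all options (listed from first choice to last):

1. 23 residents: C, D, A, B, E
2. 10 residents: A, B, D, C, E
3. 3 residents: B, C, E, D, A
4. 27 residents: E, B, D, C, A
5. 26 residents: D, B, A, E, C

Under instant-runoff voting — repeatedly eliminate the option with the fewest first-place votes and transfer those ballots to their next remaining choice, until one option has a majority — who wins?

Round 1: D 26, A 10, B 3, E 27, C 23. Eliminate B.
Round 2: D 26, A 10, E 27, C 26. Eliminate A.
Round 3: D 36, E 27, C 26. Eliminate C.
Round 4: D 59, E 30. D has a majority.

D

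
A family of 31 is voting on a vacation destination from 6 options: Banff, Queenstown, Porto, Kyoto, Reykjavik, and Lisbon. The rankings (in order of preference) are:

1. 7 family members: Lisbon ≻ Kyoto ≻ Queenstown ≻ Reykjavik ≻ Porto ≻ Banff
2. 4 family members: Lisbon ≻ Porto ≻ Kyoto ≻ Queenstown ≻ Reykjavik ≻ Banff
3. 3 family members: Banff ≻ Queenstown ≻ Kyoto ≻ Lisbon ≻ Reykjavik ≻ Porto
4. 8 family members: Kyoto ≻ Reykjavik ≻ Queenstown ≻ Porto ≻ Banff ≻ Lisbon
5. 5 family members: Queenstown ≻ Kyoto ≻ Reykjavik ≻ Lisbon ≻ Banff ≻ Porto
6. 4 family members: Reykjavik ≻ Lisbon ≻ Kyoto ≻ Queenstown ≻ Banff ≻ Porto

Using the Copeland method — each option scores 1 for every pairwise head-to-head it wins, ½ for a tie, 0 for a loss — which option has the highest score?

Kyoto

Banff: loses to Queenstown, Porto, Kyoto, Reykjavik, and Lisbon → score 0.
Queenstown: beats Banff, Porto, Reykjavik, and Lisbon; loses to Kyoto → score 4.
Porto: beats Banff; loses to Queenstown, Kyoto, Reykjavik, and Lisbon → score 1.
Kyoto: beats Banff, Queenstown, Porto, Reykjavik, and Lisbon → score 5.
Reykjavik: beats Banff, Porto, and Lisbon; loses to Queenstown and Kyoto → score 3.
Lisbon: beats Banff and Porto; loses to Queenstown, Kyoto, and Reykjavik → score 2.
Kyoto has the best pairwise record.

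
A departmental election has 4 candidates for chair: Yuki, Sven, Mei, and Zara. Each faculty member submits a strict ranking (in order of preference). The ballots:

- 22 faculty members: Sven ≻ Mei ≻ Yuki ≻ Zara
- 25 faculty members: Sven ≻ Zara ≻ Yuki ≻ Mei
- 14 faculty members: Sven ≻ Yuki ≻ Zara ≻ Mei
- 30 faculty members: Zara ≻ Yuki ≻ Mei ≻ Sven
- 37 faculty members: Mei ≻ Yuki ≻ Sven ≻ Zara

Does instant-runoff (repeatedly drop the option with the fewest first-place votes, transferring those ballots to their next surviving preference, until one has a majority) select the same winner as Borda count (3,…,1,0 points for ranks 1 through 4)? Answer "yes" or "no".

no

Instant-runoff — R1 Yuki 0, Sven 61, Mei 37, Zara 30 (Yuki out); R2 Sven 61, Mei 37, Zara 30 (Zara out); R3 Sven 61, Mei 67 (Mei winner). Winner: Mei.
Borda — scores: Yuki 209, Sven 220, Mei 185, Zara 154. Winner: Sven.
The two methods disagree.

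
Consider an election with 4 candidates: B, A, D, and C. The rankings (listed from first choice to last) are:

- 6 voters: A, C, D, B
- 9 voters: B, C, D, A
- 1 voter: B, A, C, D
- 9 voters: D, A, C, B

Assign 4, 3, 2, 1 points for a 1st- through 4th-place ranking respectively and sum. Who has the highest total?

B: 6·1 + 9·4 + 1·4 + 9·1 = 55
A: 6·4 + 9·1 + 1·3 + 9·3 = 63
D: 6·2 + 9·2 + 1·1 + 9·4 = 67
C: 6·3 + 9·3 + 1·2 + 9·2 = 65
D has the highest Borda score (67).

D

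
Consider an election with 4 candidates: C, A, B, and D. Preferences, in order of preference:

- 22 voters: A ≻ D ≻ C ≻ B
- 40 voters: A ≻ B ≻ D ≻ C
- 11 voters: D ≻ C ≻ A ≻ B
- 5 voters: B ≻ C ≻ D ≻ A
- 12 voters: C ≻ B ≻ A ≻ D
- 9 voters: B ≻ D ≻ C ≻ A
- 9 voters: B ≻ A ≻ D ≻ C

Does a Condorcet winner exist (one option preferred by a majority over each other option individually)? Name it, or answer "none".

A

A vs C: 71–37 for A.
A vs B: 73–35 for A.
A vs D: 83–25 for A.
A beats every other option head-to-head.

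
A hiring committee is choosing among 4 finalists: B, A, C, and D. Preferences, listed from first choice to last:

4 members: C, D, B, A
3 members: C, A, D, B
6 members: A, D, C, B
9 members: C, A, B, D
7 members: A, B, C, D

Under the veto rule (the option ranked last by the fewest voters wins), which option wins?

C

Last-place votes: B 9, A 4, C 0, D 16.
C is ranked last by the fewest voters, so C wins.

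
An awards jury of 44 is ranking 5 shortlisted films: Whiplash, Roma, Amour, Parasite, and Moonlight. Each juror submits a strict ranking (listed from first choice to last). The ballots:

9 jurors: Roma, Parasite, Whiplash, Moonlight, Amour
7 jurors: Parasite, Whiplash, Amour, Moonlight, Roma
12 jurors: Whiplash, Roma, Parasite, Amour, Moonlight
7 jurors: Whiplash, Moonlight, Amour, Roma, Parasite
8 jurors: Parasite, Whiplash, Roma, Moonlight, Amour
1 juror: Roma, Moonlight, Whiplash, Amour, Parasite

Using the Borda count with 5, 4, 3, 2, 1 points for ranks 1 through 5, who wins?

Whiplash

Whiplash: 9·3 + 7·4 + 12·5 + 7·5 + 8·4 + 1·3 = 185
Roma: 9·5 + 7·1 + 12·4 + 7·2 + 8·3 + 1·5 = 143
Amour: 9·1 + 7·3 + 12·2 + 7·3 + 8·1 + 1·2 = 85
Parasite: 9·4 + 7·5 + 12·3 + 7·1 + 8·5 + 1·1 = 155
Moonlight: 9·2 + 7·2 + 12·1 + 7·4 + 8·2 + 1·4 = 92
Whiplash has the highest Borda score (185).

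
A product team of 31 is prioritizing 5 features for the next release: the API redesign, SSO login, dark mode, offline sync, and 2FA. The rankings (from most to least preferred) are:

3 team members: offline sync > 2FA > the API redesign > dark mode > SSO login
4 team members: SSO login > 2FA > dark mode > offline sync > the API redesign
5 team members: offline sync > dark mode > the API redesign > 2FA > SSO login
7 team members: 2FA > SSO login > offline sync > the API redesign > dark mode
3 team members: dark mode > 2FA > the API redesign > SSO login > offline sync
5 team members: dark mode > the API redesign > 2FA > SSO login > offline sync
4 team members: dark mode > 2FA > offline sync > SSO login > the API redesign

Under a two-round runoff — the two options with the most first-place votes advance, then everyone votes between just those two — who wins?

dark mode

Round 1 first-place votes: the API redesign 0, SSO login 4, dark mode 12, offline sync 8, 2FA 7.
dark mode and offline sync advance.
Runoff: dark mode is preferred to offline sync by 16 voters; offline sync by 15.
dark mode wins the runoff.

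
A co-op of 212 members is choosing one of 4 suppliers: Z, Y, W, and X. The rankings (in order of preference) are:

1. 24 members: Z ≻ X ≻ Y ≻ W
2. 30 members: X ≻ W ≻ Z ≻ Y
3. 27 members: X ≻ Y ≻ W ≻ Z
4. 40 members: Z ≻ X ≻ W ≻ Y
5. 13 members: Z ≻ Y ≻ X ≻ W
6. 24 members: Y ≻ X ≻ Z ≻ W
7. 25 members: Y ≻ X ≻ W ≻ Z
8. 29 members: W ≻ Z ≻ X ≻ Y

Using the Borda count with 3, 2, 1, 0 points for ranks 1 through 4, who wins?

X

Z: 24·3 + 30·1 + 27·0 + 40·3 + 13·3 + 24·1 + 25·0 + 29·2 = 343
Y: 24·1 + 30·0 + 27·2 + 40·0 + 13·2 + 24·3 + 25·3 + 29·0 = 251
W: 24·0 + 30·2 + 27·1 + 40·1 + 13·0 + 24·0 + 25·1 + 29·3 = 239
X: 24·2 + 30·3 + 27·3 + 40·2 + 13·1 + 24·2 + 25·2 + 29·1 = 439
X has the highest Borda score (439).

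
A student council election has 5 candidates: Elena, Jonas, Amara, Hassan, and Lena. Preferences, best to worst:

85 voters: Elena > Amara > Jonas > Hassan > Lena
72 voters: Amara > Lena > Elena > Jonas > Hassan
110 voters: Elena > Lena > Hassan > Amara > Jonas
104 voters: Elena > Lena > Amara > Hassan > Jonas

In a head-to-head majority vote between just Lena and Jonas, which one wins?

Voters preferring Lena to Jonas: 286; preferring Jonas to Lena: 85.
Lena wins the head-to-head.

Lena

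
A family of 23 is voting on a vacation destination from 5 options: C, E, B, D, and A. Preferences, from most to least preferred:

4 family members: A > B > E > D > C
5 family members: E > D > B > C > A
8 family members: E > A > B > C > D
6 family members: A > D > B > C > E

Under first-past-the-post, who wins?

First-place votes: C 0, E 13, B 0, D 0, A 10.
E has the most first-place votes.

E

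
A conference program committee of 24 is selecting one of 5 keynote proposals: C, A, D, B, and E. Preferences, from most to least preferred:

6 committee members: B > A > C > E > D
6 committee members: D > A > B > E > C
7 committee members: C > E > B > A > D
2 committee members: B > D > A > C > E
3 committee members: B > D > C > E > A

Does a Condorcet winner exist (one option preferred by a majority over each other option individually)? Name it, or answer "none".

B vs C: 17–7 for B.
B vs A: 18–6 for B.
B vs D: 18–6 for B.
B vs E: 17–7 for B.
B beats every other option head-to-head.

B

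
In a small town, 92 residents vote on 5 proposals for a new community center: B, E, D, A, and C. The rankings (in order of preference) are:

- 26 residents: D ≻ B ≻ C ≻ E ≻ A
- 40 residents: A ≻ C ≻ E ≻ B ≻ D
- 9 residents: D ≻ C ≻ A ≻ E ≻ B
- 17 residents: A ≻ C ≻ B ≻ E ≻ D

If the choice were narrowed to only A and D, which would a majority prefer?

Voters preferring A to D: 57; preferring D to A: 35.
A wins the head-to-head.

A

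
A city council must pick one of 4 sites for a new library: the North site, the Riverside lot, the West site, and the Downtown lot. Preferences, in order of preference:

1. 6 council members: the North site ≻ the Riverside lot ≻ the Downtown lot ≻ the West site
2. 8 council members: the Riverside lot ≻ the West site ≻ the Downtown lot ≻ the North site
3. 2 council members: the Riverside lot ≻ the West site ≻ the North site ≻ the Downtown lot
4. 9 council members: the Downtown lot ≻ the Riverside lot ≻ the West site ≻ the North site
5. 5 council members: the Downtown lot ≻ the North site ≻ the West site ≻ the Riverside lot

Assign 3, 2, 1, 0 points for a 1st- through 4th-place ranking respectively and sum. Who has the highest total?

the North site: 6·3 + 8·0 + 2·1 + 9·0 + 5·2 = 30
the Riverside lot: 6·2 + 8·3 + 2·3 + 9·2 + 5·0 = 60
the West site: 6·0 + 8·2 + 2·2 + 9·1 + 5·1 = 34
the Downtown lot: 6·1 + 8·1 + 2·0 + 9·3 + 5·3 = 56
the Riverside lot has the highest Borda score (60).

the Riverside lot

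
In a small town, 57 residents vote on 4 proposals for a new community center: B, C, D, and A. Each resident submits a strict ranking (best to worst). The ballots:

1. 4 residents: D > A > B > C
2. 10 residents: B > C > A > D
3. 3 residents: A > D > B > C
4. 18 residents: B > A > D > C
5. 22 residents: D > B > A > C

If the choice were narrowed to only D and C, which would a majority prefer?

Voters preferring D to C: 47; preferring C to D: 10.
D wins the head-to-head.

D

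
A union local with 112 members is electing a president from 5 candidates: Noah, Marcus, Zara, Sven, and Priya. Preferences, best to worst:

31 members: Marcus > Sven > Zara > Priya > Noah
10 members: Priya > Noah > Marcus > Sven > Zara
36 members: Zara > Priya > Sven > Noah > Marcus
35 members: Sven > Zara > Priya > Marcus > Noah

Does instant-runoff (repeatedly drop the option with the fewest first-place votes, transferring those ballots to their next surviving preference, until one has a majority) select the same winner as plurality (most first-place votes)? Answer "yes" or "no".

yes

Instant-runoff — R1 Noah 0, Marcus 31, Zara 36, Sven 35, Priya 10 (Noah out); R2 Marcus 31, Zara 36, Sven 35, Priya 10 (Priya out); R3 Marcus 41, Zara 36, Sven 35 (Sven out); R4 Marcus 41, Zara 71 (Zara winner). Winner: Zara.
Plurality — first-place votes: Noah 0, Marcus 31, Zara 36, Sven 35, Priya 10. Winner: Zara.
The two methods agree.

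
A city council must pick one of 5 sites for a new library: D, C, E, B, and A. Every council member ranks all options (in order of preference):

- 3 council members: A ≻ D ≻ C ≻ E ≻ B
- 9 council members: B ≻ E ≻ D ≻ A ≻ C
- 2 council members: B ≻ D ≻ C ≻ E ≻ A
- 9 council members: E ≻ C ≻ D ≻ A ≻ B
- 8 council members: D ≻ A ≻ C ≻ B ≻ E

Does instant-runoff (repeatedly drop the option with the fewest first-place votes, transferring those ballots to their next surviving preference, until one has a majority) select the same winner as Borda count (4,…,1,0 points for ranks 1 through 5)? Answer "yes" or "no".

Instant-runoff — R1 D 8, C 0, E 9, B 11, A 3 (C out); R2 D 8, E 9, B 11, A 3 (A out); R3 D 11, E 9, B 11 (E out); R4 D 20, B 11 (D winner). Winner: D.
Borda — scores: D 83, C 53, E 68, B 52, A 54. Winner: D.
The two methods agree.

yes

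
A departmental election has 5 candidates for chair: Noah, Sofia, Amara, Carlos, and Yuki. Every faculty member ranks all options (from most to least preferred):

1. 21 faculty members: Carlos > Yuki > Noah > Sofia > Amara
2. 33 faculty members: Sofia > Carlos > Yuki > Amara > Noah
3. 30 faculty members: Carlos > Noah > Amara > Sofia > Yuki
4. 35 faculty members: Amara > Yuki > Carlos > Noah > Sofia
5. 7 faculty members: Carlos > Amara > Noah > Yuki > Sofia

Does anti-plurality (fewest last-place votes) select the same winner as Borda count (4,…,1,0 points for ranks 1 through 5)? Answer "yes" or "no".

yes

Anti-plurality — last-place votes: Noah 33, Sofia 42, Amara 21, Carlos 0, Yuki 30. Winner: Carlos.
Borda — scores: Noah 181, Sofia 183, Amara 254, Carlos 401, Yuki 241. Winner: Carlos.
The two methods agree.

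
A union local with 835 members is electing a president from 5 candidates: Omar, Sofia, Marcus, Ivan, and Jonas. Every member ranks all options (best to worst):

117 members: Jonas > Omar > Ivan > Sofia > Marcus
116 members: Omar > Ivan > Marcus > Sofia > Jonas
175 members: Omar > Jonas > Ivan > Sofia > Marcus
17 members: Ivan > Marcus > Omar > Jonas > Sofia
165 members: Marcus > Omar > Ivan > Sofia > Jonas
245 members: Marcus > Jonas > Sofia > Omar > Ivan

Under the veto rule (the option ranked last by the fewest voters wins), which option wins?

Last-place votes: Omar 0, Sofia 17, Marcus 292, Ivan 245, Jonas 281.
Omar is ranked last by the fewest voters, so Omar wins.

Omar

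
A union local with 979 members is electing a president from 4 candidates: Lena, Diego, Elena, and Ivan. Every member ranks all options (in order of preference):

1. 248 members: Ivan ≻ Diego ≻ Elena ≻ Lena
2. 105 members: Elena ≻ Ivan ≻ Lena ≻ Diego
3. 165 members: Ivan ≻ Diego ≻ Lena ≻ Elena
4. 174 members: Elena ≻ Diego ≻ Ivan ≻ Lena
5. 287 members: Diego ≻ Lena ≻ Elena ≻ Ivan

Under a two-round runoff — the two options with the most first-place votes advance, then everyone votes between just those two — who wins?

Round 1 first-place votes: Lena 0, Diego 287, Elena 279, Ivan 413.
Ivan and Diego advance.
Runoff: Ivan is preferred to Diego by 518 voters; Diego by 461.
Ivan wins the runoff.

Ivan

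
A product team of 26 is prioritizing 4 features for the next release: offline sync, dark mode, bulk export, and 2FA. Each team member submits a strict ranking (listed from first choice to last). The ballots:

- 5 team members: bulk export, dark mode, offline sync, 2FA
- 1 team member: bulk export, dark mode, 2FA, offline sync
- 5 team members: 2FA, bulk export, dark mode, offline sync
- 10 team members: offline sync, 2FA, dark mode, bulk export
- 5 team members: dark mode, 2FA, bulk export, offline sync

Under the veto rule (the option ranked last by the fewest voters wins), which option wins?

Last-place votes: offline sync 11, dark mode 0, bulk export 10, 2FA 5.
dark mode is ranked last by the fewest voters, so dark mode wins.

dark mode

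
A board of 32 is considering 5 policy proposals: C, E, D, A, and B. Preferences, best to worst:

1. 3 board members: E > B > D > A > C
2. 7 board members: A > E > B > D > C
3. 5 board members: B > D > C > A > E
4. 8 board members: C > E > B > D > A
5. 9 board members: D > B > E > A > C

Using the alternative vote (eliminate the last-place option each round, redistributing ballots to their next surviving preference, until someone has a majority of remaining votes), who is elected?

Round 1: C 8, E 3, D 9, A 7, B 5. Eliminate E.
Round 2: C 8, D 9, A 7, B 8. Eliminate A.
Round 3: C 8, D 9, B 15. Eliminate C.
Round 4: D 9, B 23. B has a majority.

B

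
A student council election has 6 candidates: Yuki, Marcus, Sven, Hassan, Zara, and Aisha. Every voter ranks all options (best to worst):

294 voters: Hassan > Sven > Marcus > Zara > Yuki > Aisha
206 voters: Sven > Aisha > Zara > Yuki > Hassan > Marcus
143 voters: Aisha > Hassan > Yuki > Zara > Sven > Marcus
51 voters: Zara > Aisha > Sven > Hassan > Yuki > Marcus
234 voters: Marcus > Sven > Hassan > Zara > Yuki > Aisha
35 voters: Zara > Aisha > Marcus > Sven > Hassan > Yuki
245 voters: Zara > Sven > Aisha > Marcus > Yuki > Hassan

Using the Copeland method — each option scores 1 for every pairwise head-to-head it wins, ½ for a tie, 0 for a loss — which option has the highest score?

Sven

Yuki: loses to Marcus, Sven, Hassan, Zara, and Aisha → score 0.
Marcus: beats Yuki; loses to Sven, Hassan, Zara, and Aisha → score 1.
Sven: beats Yuki, Marcus, Hassan, Zara, and Aisha → score 5.
Hassan: beats Yuki, Marcus, and Zara; loses to Sven and Aisha → score 3.
Zara: beats Yuki, Marcus, and Aisha; loses to Sven and Hassan → score 3.
Aisha: beats Yuki, Marcus, and Hassan; loses to Sven and Zara → score 3.
Sven has the best pairwise record.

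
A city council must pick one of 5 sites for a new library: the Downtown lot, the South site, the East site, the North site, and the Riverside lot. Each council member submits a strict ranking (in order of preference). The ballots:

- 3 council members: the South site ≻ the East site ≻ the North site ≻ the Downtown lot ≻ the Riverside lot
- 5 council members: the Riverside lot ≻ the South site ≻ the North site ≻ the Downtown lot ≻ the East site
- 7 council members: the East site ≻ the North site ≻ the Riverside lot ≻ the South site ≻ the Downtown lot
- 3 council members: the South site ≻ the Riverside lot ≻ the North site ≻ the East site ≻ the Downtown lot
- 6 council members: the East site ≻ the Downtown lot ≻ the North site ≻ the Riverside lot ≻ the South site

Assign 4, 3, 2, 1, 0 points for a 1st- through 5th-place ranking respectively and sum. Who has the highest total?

the Downtown lot: 3·1 + 5·1 + 7·0 + 3·0 + 6·3 = 26
the South site: 3·4 + 5·3 + 7·1 + 3·4 + 6·0 = 46
the East site: 3·3 + 5·0 + 7·4 + 3·1 + 6·4 = 64
the North site: 3·2 + 5·2 + 7·3 + 3·2 + 6·2 = 55
the Riverside lot: 3·0 + 5·4 + 7·2 + 3·3 + 6·1 = 49
the East site has the highest Borda score (64).

the East site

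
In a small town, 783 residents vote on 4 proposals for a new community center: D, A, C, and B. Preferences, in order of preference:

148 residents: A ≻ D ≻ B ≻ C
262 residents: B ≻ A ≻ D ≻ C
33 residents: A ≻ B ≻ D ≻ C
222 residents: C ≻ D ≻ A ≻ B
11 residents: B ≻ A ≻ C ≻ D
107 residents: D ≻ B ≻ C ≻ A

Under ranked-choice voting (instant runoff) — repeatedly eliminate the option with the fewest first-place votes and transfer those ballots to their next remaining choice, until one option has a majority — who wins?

Round 1: D 107, A 181, C 222, B 273. Eliminate D.
Round 2: A 181, C 222, B 380. Eliminate A.
Round 3: C 222, B 561. B has a majority.

B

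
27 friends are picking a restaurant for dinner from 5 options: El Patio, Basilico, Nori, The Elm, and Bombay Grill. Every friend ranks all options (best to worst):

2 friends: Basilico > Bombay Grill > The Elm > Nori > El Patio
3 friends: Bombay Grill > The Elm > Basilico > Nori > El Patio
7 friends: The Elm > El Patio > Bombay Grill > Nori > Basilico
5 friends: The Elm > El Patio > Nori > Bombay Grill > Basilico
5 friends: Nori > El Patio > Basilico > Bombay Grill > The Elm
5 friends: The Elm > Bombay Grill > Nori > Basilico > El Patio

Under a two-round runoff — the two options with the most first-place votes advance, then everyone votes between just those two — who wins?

Round 1 first-place votes: El Patio 0, Basilico 2, Nori 5, The Elm 17, Bombay Grill 3.
The Elm and Nori advance.
Runoff: The Elm is preferred to Nori by 22 voters; Nori by 5.
The Elm wins the runoff.

The Elm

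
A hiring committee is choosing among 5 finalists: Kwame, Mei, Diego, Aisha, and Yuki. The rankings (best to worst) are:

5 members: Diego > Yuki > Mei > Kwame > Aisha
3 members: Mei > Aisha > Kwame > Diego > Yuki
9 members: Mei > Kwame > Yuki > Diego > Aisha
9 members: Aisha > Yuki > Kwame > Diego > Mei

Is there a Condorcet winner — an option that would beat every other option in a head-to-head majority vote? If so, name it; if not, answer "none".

Yuki vs Kwame: 14–12 for Yuki.
Yuki vs Mei: 14–12 for Yuki.
Yuki vs Diego: 18–8 for Yuki.
Yuki vs Aisha: 14–12 for Yuki.
Yuki beats every other option head-to-head.

Yuki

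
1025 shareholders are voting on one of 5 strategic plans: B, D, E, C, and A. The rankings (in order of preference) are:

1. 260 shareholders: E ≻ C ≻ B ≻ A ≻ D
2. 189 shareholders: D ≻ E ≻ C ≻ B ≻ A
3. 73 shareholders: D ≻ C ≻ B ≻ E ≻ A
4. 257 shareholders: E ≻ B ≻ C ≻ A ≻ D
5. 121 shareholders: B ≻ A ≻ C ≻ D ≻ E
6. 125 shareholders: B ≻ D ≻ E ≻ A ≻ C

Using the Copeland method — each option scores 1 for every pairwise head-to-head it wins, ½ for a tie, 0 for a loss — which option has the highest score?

B: beats D and A; loses to E and C → score 2.
D: loses to B, E, C, and A → score 0.
E: beats B, D, C, and A → score 4.
C: beats B, D, and A; loses to E → score 3.
A: beats D; loses to B, E, and C → score 1.
E has the best pairwise record.

E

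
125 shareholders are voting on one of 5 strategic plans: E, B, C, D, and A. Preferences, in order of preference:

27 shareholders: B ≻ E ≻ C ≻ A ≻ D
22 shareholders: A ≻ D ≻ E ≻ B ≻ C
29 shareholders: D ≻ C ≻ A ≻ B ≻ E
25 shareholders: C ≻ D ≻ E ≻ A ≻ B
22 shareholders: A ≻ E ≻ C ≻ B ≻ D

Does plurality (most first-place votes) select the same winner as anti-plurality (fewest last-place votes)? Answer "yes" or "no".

yes

Plurality — first-place votes: E 0, B 27, C 25, D 29, A 44. Winner: A.
Anti-plurality — last-place votes: E 29, B 25, C 22, D 49, A 0. Winner: A.
The two methods agree.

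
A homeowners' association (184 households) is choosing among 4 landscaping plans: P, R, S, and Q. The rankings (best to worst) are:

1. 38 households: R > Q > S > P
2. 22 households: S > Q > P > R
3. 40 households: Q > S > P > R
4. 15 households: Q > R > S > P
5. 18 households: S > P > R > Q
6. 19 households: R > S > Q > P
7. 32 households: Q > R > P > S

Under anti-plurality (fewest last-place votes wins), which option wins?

Last-place votes: P 72, R 62, S 32, Q 18.
Q is ranked last by the fewest voters, so Q wins.

Q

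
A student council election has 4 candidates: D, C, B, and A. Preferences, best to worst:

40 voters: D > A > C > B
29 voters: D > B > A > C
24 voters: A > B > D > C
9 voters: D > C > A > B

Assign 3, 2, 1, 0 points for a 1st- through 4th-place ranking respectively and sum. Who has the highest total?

D

D: 40·3 + 29·3 + 24·1 + 9·3 = 258
C: 40·1 + 29·0 + 24·0 + 9·2 = 58
B: 40·0 + 29·2 + 24·2 + 9·0 = 106
A: 40·2 + 29·1 + 24·3 + 9·1 = 190
D has the highest Borda score (258).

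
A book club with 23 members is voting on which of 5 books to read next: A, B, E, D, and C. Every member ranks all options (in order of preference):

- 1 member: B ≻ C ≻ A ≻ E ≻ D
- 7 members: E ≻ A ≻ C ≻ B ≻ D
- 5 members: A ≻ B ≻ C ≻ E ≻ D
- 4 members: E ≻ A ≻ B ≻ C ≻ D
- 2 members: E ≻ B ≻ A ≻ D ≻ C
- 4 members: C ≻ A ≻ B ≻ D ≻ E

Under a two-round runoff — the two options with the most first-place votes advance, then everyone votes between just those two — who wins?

E

Round 1 first-place votes: A 5, B 1, E 13, D 0, C 4.
E and A advance.
Runoff: E is preferred to A by 13 voters; A by 10.
E wins the runoff.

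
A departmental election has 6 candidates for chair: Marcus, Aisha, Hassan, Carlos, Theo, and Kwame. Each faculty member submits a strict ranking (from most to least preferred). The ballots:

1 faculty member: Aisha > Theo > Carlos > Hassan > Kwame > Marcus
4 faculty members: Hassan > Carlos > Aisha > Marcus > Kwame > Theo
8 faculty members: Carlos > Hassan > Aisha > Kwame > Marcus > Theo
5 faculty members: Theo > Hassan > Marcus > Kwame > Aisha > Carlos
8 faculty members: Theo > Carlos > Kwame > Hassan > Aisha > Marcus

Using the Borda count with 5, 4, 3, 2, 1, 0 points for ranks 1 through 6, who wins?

Marcus: 1·0 + 4·2 + 8·1 + 5·3 + 8·0 = 31
Aisha: 1·5 + 4·3 + 8·3 + 5·1 + 8·1 = 54
Hassan: 1·2 + 4·5 + 8·4 + 5·4 + 8·2 = 90
Carlos: 1·3 + 4·4 + 8·5 + 5·0 + 8·4 = 91
Theo: 1·4 + 4·0 + 8·0 + 5·5 + 8·5 = 69
Kwame: 1·1 + 4·1 + 8·2 + 5·2 + 8·3 = 55
Carlos has the highest Borda score (91).

Carlos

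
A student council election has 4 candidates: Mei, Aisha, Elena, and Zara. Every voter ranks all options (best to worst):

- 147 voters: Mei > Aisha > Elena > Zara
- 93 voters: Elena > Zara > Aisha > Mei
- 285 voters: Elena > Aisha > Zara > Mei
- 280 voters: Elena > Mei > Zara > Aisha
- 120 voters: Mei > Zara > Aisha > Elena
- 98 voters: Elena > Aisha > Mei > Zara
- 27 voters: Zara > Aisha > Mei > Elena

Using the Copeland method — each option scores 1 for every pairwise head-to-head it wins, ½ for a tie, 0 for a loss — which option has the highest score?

Elena

Mei: beats Aisha and Zara; loses to Elena → score 2.
Aisha: beats Zara; loses to Mei and Elena → score 1.
Elena: beats Mei, Aisha, and Zara → score 3.
Zara: loses to Mei, Aisha, and Elena → score 0.
Elena has the best pairwise record.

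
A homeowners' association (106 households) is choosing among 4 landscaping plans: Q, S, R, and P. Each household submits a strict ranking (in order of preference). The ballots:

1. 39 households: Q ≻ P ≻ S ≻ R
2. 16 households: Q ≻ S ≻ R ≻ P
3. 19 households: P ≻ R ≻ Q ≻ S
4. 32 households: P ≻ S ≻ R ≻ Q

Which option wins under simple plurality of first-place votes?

Q

First-place votes: Q 55, S 0, R 0, P 51.
Q has the most first-place votes.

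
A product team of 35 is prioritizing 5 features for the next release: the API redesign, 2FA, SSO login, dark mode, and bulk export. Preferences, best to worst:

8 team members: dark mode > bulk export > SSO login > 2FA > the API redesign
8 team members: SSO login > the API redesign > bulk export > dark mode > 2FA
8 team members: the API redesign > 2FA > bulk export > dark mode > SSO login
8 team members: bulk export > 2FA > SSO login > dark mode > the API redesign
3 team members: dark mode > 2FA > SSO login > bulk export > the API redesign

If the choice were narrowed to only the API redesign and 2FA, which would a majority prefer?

Voters preferring the API redesign to 2FA: 16; preferring 2FA to the API redesign: 19.
2FA wins the head-to-head.

2FA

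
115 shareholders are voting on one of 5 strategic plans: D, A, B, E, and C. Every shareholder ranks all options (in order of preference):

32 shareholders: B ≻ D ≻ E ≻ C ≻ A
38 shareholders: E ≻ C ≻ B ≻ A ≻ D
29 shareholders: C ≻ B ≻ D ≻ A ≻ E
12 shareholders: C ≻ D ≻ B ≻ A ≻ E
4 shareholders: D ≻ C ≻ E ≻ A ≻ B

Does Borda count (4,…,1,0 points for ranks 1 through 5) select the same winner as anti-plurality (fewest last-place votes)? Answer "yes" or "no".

yes

Borda — scores: D 206, A 83, B 315, E 224, C 322. Winner: C.
Anti-plurality — last-place votes: D 38, A 32, B 4, E 41, C 0. Winner: C.
The two methods agree.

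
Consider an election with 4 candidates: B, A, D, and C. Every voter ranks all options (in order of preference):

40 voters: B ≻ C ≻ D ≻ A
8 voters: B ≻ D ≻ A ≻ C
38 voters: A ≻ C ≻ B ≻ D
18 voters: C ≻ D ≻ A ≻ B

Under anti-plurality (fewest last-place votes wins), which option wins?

Last-place votes: B 18, A 40, D 38, C 8.
C is ranked last by the fewest voters, so C wins.

C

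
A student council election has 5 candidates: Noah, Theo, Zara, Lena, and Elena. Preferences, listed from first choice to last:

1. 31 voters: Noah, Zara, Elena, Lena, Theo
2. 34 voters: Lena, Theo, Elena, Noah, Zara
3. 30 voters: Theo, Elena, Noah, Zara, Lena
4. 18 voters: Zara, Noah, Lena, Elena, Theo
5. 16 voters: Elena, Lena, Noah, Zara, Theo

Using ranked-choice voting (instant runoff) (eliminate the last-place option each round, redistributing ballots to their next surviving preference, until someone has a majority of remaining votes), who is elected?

Noah

Round 1: Noah 31, Theo 30, Zara 18, Lena 34, Elena 16. Eliminate Elena.
Round 2: Noah 31, Theo 30, Zara 18, Lena 50. Eliminate Zara.
Round 3: Noah 49, Theo 30, Lena 50. Eliminate Theo.
Round 4: Noah 79, Lena 50. Noah has a majority.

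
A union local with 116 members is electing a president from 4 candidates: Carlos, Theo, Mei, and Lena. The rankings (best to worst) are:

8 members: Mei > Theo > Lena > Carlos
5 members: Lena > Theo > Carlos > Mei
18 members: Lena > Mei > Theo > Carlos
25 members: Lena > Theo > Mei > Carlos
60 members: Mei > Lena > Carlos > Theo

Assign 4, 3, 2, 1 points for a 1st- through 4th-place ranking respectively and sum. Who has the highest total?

Lena

Carlos: 8·1 + 5·2 + 18·1 + 25·1 + 60·2 = 181
Theo: 8·3 + 5·3 + 18·2 + 25·3 + 60·1 = 210
Mei: 8·4 + 5·1 + 18·3 + 25·2 + 60·4 = 381
Lena: 8·2 + 5·4 + 18·4 + 25·4 + 60·3 = 388
Lena has the highest Borda score (388).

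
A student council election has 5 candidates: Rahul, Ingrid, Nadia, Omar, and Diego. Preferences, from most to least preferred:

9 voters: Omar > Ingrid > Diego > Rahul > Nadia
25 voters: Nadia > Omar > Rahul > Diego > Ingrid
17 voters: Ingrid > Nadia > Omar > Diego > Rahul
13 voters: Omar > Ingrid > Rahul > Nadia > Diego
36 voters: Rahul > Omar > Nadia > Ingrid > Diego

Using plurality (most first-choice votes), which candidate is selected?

Rahul

First-place votes: Rahul 36, Ingrid 17, Nadia 25, Omar 22, Diego 0.
Rahul has the most first-place votes.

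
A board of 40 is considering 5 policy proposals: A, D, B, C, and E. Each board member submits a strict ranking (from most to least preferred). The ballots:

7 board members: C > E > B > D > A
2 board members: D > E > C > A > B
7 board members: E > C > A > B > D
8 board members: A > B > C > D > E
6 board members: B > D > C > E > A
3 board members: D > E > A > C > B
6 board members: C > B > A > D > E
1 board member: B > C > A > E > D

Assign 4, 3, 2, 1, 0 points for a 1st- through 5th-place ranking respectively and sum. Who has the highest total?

C

A: 7·0 + 2·1 + 7·2 + 8·4 + 6·0 + 3·2 + 6·2 + 1·2 = 68
D: 7·1 + 2·4 + 7·0 + 8·1 + 6·3 + 3·4 + 6·1 + 1·0 = 59
B: 7·2 + 2·0 + 7·1 + 8·3 + 6·4 + 3·0 + 6·3 + 1·4 = 91
C: 7·4 + 2·2 + 7·3 + 8·2 + 6·2 + 3·1 + 6·4 + 1·3 = 111
E: 7·3 + 2·3 + 7·4 + 8·0 + 6·1 + 3·3 + 6·0 + 1·1 = 71
C has the highest Borda score (111).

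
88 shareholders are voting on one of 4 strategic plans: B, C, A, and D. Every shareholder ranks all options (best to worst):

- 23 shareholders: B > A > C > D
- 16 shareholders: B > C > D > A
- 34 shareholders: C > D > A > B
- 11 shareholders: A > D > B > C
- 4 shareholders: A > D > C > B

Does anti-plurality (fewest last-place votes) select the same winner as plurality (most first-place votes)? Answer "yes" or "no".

Anti-plurality — last-place votes: B 38, C 11, A 16, D 23. Winner: C.
Plurality — first-place votes: B 39, C 34, A 15, D 0. Winner: B.
The two methods disagree.

no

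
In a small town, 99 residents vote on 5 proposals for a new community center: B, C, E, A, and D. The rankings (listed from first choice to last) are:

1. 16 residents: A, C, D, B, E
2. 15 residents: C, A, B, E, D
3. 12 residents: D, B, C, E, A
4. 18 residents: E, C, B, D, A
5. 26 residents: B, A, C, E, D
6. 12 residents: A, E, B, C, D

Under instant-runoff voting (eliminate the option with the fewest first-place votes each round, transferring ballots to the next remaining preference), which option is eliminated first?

D

Round 1: B 26, C 15, E 18, A 28, D 12. Eliminate D.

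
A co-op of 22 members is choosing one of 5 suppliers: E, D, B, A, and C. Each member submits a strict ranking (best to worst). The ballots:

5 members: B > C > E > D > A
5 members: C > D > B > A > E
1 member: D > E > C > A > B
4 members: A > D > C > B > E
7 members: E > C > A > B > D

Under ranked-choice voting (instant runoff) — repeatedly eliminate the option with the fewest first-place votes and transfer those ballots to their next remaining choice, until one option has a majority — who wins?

Round 1: E 7, D 1, B 5, A 4, C 5. Eliminate D.
Round 2: E 8, B 5, A 4, C 5. Eliminate A.
Round 3: E 8, B 5, C 9. Eliminate B.
Round 4: E 8, C 14. C has a majority.

C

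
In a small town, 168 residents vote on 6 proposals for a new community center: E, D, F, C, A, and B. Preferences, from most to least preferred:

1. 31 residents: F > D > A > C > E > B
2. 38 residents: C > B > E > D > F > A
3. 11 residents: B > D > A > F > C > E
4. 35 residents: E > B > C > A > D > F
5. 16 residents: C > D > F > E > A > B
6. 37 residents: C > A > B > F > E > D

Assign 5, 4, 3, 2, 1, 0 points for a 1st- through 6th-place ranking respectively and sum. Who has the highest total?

E: 31·1 + 38·3 + 11·0 + 35·5 + 16·2 + 37·1 = 389
D: 31·4 + 38·2 + 11·4 + 35·1 + 16·4 + 37·0 = 343
F: 31·5 + 38·1 + 11·2 + 35·0 + 16·3 + 37·2 = 337
C: 31·2 + 38·5 + 11·1 + 35·3 + 16·5 + 37·5 = 633
A: 31·3 + 38·0 + 11·3 + 35·2 + 16·1 + 37·4 = 360
B: 31·0 + 38·4 + 11·5 + 35·4 + 16·0 + 37·3 = 458
C has the highest Borda score (633).

C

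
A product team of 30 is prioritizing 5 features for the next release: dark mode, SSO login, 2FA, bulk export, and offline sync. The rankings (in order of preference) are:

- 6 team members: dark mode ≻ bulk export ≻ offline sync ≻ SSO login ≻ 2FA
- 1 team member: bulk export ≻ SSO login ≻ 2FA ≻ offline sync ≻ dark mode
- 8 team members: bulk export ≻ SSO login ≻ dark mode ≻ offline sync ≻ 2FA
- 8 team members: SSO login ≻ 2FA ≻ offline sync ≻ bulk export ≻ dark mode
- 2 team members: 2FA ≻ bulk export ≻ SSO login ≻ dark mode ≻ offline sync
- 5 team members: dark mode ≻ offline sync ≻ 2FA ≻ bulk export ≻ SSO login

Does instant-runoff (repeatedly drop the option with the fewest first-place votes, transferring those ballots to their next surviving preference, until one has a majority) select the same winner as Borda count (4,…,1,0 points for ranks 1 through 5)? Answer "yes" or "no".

yes

Instant-runoff — R1 dark mode 11, SSO login 8, 2FA 2, bulk export 9, offline sync 0 (offline sync out); R2 dark mode 11, SSO login 8, 2FA 2, bulk export 9 (2FA out); R3 dark mode 11, SSO login 8, bulk export 11 (SSO login out); R4 dark mode 11, bulk export 19 (bulk export winner). Winner: bulk export.
Borda — scores: dark mode 62, SSO login 69, 2FA 44, bulk export 73, offline sync 52. Winner: bulk export.
The two methods agree.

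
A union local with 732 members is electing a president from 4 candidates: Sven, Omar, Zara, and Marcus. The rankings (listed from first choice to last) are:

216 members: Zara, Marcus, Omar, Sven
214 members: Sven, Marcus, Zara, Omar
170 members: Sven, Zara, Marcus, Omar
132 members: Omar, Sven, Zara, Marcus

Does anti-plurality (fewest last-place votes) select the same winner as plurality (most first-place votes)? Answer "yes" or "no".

Anti-plurality — last-place votes: Sven 216, Omar 384, Zara 0, Marcus 132. Winner: Zara.
Plurality — first-place votes: Sven 384, Omar 132, Zara 216, Marcus 0. Winner: Sven.
The two methods disagree.

no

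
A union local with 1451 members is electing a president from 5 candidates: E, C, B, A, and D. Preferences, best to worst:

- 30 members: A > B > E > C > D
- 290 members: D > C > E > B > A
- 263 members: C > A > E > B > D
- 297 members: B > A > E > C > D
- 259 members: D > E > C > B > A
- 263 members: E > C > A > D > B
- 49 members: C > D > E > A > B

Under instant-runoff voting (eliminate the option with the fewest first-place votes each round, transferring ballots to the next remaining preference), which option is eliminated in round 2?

Round 1: E 263, C 312, B 297, A 30, D 549. Eliminate A.
Round 2: E 263, C 312, B 327, D 549. Eliminate E.

E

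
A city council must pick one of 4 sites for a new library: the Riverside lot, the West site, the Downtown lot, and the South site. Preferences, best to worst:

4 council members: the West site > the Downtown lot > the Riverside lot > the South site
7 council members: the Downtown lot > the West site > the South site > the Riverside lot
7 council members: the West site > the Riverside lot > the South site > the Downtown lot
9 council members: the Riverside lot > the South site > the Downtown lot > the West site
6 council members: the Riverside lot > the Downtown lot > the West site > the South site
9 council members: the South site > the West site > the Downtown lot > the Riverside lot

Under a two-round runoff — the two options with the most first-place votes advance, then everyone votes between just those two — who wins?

the West site

Round 1 first-place votes: the Riverside lot 15, the West site 11, the Downtown lot 7, the South site 9.
the Riverside lot and the West site advance.
Runoff: the Riverside lot is preferred to the West site by 15 voters; the West site by 27.
the West site wins the runoff.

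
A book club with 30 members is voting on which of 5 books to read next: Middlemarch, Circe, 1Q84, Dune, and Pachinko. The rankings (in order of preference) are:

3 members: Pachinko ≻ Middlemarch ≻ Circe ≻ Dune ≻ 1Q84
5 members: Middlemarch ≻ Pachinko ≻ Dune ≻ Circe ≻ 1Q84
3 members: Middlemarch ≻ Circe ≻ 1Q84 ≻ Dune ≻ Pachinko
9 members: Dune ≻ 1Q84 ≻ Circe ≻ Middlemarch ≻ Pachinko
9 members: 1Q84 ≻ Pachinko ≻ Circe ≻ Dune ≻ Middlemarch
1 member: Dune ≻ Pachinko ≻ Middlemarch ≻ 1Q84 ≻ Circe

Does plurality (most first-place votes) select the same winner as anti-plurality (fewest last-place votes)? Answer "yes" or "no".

Plurality — first-place votes: Middlemarch 8, Circe 0, 1Q84 9, Dune 10, Pachinko 3. Winner: Dune.
Anti-plurality — last-place votes: Middlemarch 9, Circe 1, 1Q84 8, Dune 0, Pachinko 12. Winner: Dune.
The two methods agree.

yes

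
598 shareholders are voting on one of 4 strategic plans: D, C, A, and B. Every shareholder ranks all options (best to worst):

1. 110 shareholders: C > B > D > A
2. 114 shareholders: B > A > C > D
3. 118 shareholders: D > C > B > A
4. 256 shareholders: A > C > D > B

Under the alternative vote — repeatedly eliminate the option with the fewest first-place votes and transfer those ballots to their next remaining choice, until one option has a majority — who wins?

Round 1: D 118, C 110, A 256, B 114. Eliminate C.
Round 2: D 118, A 256, B 224. Eliminate D.
Round 3: A 256, B 342. B has a majority.

B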